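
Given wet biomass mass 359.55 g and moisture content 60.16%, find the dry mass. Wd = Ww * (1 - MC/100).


Wd = Ww * (1 - MC/100)
= 359.55 * (1 - 60.16/100)
= 143.2447 g

143.2447 g


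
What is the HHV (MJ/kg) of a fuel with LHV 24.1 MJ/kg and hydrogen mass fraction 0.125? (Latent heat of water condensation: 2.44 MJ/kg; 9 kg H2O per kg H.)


HHV = LHV + H_frac * 9 * 2.44
= 24.1 + 0.125 * 9 * 2.44
= 26.8450 MJ/kg

26.8450 MJ/kg


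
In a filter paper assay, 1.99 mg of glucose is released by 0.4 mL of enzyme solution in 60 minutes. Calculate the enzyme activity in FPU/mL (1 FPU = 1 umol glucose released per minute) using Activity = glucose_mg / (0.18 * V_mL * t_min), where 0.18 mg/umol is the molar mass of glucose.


Activity = glucose_mg / (0.18 mg/umol * V_mL * t_min)
= 1.99 / (0.18 * 0.4 * 60)
= 0.4606 FPU/mL

0.4606 FPU/mL


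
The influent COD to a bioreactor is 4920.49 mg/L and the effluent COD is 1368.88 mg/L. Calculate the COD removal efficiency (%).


eta = (COD_in - COD_out) / COD_in * 100
= (4920.49 - 1368.88) / 4920.49 * 100
= 72.1800%

72.1800%


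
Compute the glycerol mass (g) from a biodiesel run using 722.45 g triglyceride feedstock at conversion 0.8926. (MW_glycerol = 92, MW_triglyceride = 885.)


glycerol = oil * conv * (92/885)
= 722.45 * 0.8926 * 92 / 885
= 67.0362 g

67.0362 g


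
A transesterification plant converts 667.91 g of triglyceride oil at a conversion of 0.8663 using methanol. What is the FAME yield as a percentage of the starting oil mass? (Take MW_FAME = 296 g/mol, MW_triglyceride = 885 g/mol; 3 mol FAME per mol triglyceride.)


m_FAME = oil * conv * (3 * 296 / 885) = oil * conv * (888/885)
= 667.91 * 0.8663 * 888 / 885
= 580.5718 g
Y = m_FAME / oil * 100 = conv * (888/885) * 100
= 0.8663 * 888 / 885 * 100
= 86.92%

86.92%


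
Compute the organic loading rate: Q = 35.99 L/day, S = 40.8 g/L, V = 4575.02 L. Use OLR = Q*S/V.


OLR = Q * S / V
= 35.99 * 40.8 / 4575.02
= 0.3210 g/L/day

0.3210 g/L/day


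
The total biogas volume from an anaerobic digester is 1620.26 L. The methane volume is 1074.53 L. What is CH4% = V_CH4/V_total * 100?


CH4% = V_CH4 / V_total * 100
= 1074.53 / 1620.26 * 100
= 66.3184%

66.3184%


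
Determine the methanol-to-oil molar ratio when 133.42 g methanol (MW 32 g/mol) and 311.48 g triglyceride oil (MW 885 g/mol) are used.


Molar ratio = n_MeOH / n_oil = (MeOH/32) / (oil/885) = (MeOH * 885) / (32 * oil)
= (133.42 * 885) / (32 * 311.48)
= 11.8463

11.8463


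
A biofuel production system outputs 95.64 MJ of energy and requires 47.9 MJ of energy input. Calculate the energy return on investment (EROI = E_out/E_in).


EROI = E_out / E_in
= 95.64 / 47.9
= 1.9967

1.9967


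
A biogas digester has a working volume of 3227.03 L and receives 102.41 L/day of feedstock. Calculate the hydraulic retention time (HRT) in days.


HRT = V / Q
= 3227.03 / 102.41
= 31.5109 days

31.5109 days


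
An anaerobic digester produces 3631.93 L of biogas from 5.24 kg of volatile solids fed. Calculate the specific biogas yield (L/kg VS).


Y = V / VS
= 3631.93 / 5.24
= 693.1164 L/kg VS

693.1164 L/kg VS


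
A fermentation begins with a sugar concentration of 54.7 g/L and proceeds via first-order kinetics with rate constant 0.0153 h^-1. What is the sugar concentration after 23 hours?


S = S0 * exp(-k * t)
S = 54.7 * exp(-0.0153 * 23)
S = 38.4733 g/L

38.4733 g/L


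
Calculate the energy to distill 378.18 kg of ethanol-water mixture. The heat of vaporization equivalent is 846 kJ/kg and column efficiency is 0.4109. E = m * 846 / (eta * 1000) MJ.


E = m * 846 / (eta * 1000)
= 378.18 * 846 / (0.4109 * 1000)
= 778.6330 MJ

778.6330 MJ


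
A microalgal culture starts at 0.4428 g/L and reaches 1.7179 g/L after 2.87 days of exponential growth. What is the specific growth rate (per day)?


mu = ln(X2/X1) / dt
= ln(1.7179/0.4428) / 2.87
= 0.4724 per day

0.4724 per day


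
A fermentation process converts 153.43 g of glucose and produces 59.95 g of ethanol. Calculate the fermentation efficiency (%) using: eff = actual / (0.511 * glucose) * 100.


Fermentation efficiency = (actual / (0.511 * glucose)) * 100
= (59.95 / (0.511 * 153.43)) * 100
= 76.4642%

76.4642%


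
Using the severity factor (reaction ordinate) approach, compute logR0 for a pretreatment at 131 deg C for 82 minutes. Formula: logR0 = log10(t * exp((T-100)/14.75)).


logR0 = log10(t * exp((T - 100) / 14.75))
= log10(82 * exp((131 - 100) / 14.75))
= 2.8266

2.8266


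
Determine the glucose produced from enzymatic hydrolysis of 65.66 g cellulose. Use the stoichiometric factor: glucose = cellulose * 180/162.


glucose = cellulose * 180/162
= 65.66 * 180/162
= 72.9556 g

72.9556 g


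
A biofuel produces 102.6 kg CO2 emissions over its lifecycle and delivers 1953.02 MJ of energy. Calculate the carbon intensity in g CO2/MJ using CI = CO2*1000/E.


CI = CO2 * 1000 / E
= 102.6 * 1000 / 1953.02
= 52.5340 g CO2/MJ

52.5340 g CO2/MJ


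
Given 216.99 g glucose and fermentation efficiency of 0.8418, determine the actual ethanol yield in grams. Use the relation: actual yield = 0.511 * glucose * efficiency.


Actual ethanol: m = 0.511 * 216.99 * 0.8418
m = 93.3404 g

93.3404 g


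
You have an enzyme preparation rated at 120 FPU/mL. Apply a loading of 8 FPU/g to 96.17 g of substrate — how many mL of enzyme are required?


V = dosage * m_sub / activity
V = 8 * 96.17 / 120
V = 6.4113 mL

6.4113 mL


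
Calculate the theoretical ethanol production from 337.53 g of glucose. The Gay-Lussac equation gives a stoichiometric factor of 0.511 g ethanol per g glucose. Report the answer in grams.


Theoretical ethanol yield: m_EtOH = 0.511 * m_glucose
m_EtOH = 0.511 * 337.53 = 172.4778 g

172.4778 g


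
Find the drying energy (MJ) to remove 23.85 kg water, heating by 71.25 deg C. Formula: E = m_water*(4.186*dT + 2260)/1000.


E = m_water * (4.186 * dT + 2260) / 1000
= 23.85 * (4.186 * 71.25 + 2260) / 1000
= 61.0143 MJ

61.0143 MJ


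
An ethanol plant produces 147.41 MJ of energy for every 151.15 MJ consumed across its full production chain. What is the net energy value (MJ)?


NEV = E_out - E_in
= 147.41 - 151.15
= -3.7400 MJ

-3.7400 MJ


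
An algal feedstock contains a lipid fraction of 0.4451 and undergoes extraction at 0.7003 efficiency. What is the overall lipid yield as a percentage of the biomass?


Y = lipid_content * extraction_eff * 100
= 0.4451 * 0.7003 * 100
= 31.1704%

31.1704%


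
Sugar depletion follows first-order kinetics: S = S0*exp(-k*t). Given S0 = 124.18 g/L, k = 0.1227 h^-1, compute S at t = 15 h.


S = S0 * exp(-k * t)
S = 124.18 * exp(-0.1227 * 15)
S = 19.7121 g/L

19.7121 g/L


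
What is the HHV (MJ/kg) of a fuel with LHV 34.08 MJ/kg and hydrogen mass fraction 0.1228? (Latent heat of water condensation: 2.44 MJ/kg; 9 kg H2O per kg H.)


HHV = LHV + H_frac * 9 * 2.44
= 34.08 + 0.1228 * 9 * 2.44
= 36.7767 MJ/kg

36.7767 MJ/kg


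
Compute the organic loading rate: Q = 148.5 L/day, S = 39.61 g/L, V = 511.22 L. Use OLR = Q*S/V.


OLR = Q * S / V
= 148.5 * 39.61 / 511.22
= 11.5060 g/L/day

11.5060 g/L/day


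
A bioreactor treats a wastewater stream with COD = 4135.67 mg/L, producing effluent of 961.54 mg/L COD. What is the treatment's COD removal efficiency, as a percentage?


eta = (COD_in - COD_out) / COD_in * 100
= (4135.67 - 961.54) / 4135.67 * 100
= 76.7501%

76.7501%


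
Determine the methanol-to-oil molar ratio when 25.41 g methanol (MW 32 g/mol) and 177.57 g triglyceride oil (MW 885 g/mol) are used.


Molar ratio = n_MeOH / n_oil = (MeOH/32) / (oil/885) = (MeOH * 885) / (32 * oil)
= (25.41 * 885) / (32 * 177.57)
= 3.9576

3.9576


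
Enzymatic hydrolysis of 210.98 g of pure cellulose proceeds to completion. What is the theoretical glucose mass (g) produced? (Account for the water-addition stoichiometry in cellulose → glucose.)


glucose = cellulose * 180/162
= 210.98 * 180/162
= 234.4222 g

234.4222 g


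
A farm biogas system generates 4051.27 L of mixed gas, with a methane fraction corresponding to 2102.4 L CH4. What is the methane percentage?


CH4% = V_CH4 / V_total * 100
= 2102.4 / 4051.27 * 100
= 51.8948%

51.8948%


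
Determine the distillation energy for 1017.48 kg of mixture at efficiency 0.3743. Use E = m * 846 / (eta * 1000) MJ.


E = m * 846 / (eta * 1000)
= 1017.48 * 846 / (0.3743 * 1000)
= 2299.7277 MJ

2299.7277 MJ


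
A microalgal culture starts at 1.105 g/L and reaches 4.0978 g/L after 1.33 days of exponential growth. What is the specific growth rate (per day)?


mu = ln(X2/X1) / dt
= ln(4.0978/1.105) / 1.33
= 0.9854 per day

0.9854 per day


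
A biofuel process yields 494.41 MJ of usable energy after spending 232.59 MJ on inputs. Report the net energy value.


NEV = E_out - E_in
= 494.41 - 232.59
= 261.8200 MJ

261.8200 MJ


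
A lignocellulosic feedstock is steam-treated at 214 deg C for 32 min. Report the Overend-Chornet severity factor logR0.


logR0 = log10(t * exp((T - 100) / 14.75))
= log10(32 * exp((214 - 100) / 14.75))
= 4.8617

4.8617


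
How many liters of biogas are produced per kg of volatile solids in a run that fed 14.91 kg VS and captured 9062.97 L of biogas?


Y = V / VS
= 9062.97 / 14.91
= 607.8451 L/kg VS

607.8451 L/kg VS


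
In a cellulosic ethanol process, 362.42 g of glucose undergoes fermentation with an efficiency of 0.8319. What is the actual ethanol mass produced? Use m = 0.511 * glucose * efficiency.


Actual ethanol: m = 0.511 * 362.42 * 0.8319
m = 154.0651 g

154.0651 g


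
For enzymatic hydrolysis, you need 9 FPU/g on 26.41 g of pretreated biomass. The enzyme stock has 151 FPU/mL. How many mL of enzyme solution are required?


V = dosage * m_sub / activity
V = 9 * 26.41 / 151
V = 1.5741 mL

1.5741 mL


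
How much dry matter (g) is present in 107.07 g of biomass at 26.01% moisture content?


Wd = Ww * (1 - MC/100)
= 107.07 * (1 - 26.01/100)
= 79.2211 g

79.2211 g


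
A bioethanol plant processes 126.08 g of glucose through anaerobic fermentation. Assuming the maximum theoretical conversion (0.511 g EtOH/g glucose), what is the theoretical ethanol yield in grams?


Theoretical ethanol yield: m_EtOH = 0.511 * m_glucose
m_EtOH = 0.511 * 126.08 = 64.4269 g

64.4269 g


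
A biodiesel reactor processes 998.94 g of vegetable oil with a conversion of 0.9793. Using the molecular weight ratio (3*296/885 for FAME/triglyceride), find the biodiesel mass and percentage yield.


m_FAME = oil * conv * (3 * 296 / 885) = oil * conv * (888/885)
= 998.94 * 0.9793 * 888 / 885
= 981.5781 g
Y = m_FAME / oil * 100 = conv * (888/885) * 100
= 0.9793 * 888 / 885 * 100
= 98.26%

981.5781 g FAME; Y = 98.26%


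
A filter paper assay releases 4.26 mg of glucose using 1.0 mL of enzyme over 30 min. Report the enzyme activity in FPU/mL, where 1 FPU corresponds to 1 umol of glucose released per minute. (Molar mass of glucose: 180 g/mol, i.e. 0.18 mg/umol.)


Activity = glucose_mg / (0.18 mg/umol * V_mL * t_min)
= 4.26 / (0.18 * 1.0 * 30)
= 0.7889 FPU/mL

0.7889 FPU/mL


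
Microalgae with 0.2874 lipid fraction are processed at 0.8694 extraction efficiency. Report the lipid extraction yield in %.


Y = lipid_content * extraction_eff * 100
= 0.2874 * 0.8694 * 100
= 24.9866%

24.9866%


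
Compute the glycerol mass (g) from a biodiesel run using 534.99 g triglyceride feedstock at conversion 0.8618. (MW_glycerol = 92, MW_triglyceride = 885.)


glycerol = oil * conv * (92/885)
= 534.99 * 0.8618 * 92 / 885
= 47.9288 g

47.9288 g


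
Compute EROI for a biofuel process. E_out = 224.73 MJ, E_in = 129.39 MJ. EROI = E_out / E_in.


EROI = E_out / E_in
= 224.73 / 129.39
= 1.7368

1.7368


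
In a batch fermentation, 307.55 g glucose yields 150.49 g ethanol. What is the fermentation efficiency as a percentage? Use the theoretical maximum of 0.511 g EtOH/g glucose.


Fermentation efficiency = (actual / (0.511 * glucose)) * 100
= (150.49 / (0.511 * 307.55)) * 100
= 95.7571%

95.7571%


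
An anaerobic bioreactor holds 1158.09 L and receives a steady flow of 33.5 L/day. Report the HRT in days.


HRT = V / Q
= 1158.09 / 33.5
= 34.5699 days

34.5699 days


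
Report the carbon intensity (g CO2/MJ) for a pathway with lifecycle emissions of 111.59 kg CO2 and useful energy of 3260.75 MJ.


CI = CO2 * 1000 / E
= 111.59 * 1000 / 3260.75
= 34.2222 g CO2/MJ

34.2222 g CO2/MJ


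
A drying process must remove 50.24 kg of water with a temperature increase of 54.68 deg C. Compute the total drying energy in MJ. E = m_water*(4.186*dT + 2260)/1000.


E = m_water * (4.186 * dT + 2260) / 1000
= 50.24 * (4.186 * 54.68 + 2260) / 1000
= 125.0419 MJ

125.0419 MJ


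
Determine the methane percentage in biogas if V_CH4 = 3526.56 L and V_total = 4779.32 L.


CH4% = V_CH4 / V_total * 100
= 3526.56 / 4779.32 * 100
= 73.7879%

73.7879%


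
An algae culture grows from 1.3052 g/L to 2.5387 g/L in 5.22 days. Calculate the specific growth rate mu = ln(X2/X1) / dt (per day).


mu = ln(X2/X1) / dt
= ln(2.5387/1.3052) / 5.22
= 0.1275 per day

0.1275 per day


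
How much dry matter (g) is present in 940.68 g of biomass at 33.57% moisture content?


Wd = Ww * (1 - MC/100)
= 940.68 * (1 - 33.57/100)
= 624.8937 g

624.8937 g


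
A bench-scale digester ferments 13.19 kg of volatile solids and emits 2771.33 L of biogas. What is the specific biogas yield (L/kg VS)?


Y = V / VS
= 2771.33 / 13.19
= 210.1084 L/kg VS

210.1084 L/kg VS


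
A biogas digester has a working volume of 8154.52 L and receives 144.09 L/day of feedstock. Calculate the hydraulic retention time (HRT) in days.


HRT = V / Q
= 8154.52 / 144.09
= 56.5932 days

56.5932 days


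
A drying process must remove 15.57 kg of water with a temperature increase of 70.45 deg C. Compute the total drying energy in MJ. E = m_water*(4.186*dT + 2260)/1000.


E = m_water * (4.186 * dT + 2260) / 1000
= 15.57 * (4.186 * 70.45 + 2260) / 1000
= 39.7799 MJ

39.7799 MJ


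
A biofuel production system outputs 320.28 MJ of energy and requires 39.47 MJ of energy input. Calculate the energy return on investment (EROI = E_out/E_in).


EROI = E_out / E_in
= 320.28 / 39.47
= 8.1145

8.1145


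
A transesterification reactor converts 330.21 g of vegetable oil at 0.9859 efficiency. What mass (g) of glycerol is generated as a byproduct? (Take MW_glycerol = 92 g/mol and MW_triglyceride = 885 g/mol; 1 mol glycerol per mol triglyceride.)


glycerol = oil * conv * (92/885)
= 330.21 * 0.9859 * 92 / 885
= 33.8429 g

33.8429 g


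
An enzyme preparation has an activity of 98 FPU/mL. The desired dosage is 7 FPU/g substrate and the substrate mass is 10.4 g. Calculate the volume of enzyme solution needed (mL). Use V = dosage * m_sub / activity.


V = dosage * m_sub / activity
V = 7 * 10.4 / 98
V = 0.7429 mL

0.7429 mL


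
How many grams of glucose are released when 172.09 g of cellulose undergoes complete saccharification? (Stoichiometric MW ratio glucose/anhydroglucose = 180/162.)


glucose = cellulose * 180/162
= 172.09 * 180/162
= 191.2111 g

191.2111 g


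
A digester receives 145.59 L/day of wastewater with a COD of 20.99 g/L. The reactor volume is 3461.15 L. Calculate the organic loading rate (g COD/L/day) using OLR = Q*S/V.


OLR = Q * S / V
= 145.59 * 20.99 / 3461.15
= 0.8829 g/L/day

0.8829 g/L/day


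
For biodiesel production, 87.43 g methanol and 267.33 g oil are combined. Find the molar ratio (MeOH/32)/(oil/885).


Molar ratio = n_MeOH / n_oil = (MeOH/32) / (oil/885) = (MeOH * 885) / (32 * oil)
= (87.43 * 885) / (32 * 267.33)
= 9.0449

9.0449


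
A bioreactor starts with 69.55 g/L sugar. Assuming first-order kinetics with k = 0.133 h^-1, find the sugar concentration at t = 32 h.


S = S0 * exp(-k * t)
S = 69.55 * exp(-0.133 * 32)
S = 0.9861 g/L

0.9861 g/L


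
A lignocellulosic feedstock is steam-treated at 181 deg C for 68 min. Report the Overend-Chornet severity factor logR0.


logR0 = log10(t * exp((T - 100) / 14.75))
= log10(68 * exp((181 - 100) / 14.75))
= 4.2174

4.2174


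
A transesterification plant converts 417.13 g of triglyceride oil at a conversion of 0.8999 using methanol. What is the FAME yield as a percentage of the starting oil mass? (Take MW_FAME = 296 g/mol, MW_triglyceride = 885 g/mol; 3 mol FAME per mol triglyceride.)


m_FAME = oil * conv * (3 * 296 / 885) = oil * conv * (888/885)
= 417.13 * 0.8999 * 888 / 885
= 376.6477 g
Y = m_FAME / oil * 100 = conv * (888/885) * 100
= 0.8999 * 888 / 885 * 100
= 90.30%

90.30%


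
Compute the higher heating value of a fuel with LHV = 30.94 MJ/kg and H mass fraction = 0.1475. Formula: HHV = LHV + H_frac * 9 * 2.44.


HHV = LHV + H_frac * 9 * 2.44
= 30.94 + 0.1475 * 9 * 2.44
= 34.1791 MJ/kg

34.1791 MJ/kg


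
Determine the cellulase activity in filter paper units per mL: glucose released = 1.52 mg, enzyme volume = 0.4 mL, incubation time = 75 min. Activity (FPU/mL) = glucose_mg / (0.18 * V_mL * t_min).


Activity = glucose_mg / (0.18 mg/umol * V_mL * t_min)
= 1.52 / (0.18 * 0.4 * 75)
= 0.2815 FPU/mL

0.2815 FPU/mL


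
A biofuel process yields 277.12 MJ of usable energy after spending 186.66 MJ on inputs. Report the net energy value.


NEV = E_out - E_in
= 277.12 - 186.66
= 90.4600 MJ

90.4600 MJ


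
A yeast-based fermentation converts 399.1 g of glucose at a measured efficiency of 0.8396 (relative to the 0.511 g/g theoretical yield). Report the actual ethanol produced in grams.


Actual ethanol: m = 0.511 * 399.1 * 0.8396
m = 171.2281 g

171.2281 g


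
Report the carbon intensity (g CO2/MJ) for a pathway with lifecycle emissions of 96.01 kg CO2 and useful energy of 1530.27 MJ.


CI = CO2 * 1000 / E
= 96.01 * 1000 / 1530.27
= 62.7406 g CO2/MJ

62.7406 g CO2/MJ


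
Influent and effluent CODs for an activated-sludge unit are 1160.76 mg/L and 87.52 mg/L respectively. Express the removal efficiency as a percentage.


eta = (COD_in - COD_out) / COD_in * 100
= (1160.76 - 87.52) / 1160.76 * 100
= 92.4601%

92.4601%


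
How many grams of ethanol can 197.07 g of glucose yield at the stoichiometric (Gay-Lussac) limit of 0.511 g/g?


Theoretical ethanol yield: m_EtOH = 0.511 * m_glucose
m_EtOH = 0.511 * 197.07 = 100.7028 g

100.7028 g


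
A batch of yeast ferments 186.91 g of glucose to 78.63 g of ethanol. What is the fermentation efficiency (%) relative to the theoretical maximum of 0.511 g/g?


Fermentation efficiency = (actual / (0.511 * glucose)) * 100
= (78.63 / (0.511 * 186.91)) * 100
= 82.3256%

82.3256%


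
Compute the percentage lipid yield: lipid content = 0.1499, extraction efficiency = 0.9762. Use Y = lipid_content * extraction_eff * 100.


Y = lipid_content * extraction_eff * 100
= 0.1499 * 0.9762 * 100
= 14.6332%

14.6332%


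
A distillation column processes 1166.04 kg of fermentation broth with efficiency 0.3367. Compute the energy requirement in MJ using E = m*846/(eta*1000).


E = m * 846 / (eta * 1000)
= 1166.04 * 846 / (0.3367 * 1000)
= 2929.8184 MJ

2929.8184 MJ


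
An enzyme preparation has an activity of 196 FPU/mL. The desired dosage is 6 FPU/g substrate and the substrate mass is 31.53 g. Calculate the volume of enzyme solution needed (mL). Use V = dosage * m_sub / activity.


V = dosage * m_sub / activity
V = 6 * 31.53 / 196
V = 0.9652 mL

0.9652 mL


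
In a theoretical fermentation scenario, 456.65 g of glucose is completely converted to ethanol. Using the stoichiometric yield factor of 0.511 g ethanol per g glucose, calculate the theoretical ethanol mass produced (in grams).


Theoretical ethanol yield: m_EtOH = 0.511 * m_glucose
m_EtOH = 0.511 * 456.65 = 233.3482 g

233.3482 g


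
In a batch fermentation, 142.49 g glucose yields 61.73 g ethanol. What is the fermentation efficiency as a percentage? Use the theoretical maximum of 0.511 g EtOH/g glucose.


Fermentation efficiency = (actual / (0.511 * glucose)) * 100
= (61.73 / (0.511 * 142.49)) * 100
= 84.7795%

84.7795%


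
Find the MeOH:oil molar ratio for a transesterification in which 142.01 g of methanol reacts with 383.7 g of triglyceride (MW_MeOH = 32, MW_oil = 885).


Molar ratio = n_MeOH / n_oil = (MeOH/32) / (oil/885) = (MeOH * 885) / (32 * oil)
= (142.01 * 885) / (32 * 383.7)
= 10.2358

10.2358


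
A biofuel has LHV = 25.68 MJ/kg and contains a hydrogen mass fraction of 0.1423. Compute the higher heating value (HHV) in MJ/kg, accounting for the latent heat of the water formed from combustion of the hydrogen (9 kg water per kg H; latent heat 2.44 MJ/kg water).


HHV = LHV + H_frac * 9 * 2.44
= 25.68 + 0.1423 * 9 * 2.44
= 28.8049 MJ/kg

28.8049 MJ/kg


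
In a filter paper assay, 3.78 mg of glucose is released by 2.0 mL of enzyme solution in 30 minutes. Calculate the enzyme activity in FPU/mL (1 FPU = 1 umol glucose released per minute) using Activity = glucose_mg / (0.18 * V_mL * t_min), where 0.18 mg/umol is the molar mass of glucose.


Activity = glucose_mg / (0.18 mg/umol * V_mL * t_min)
= 3.78 / (0.18 * 2.0 * 30)
= 0.3500 FPU/mL

0.3500 FPU/mL


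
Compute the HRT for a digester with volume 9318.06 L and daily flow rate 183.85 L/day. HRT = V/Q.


HRT = V / Q
= 9318.06 / 183.85
= 50.6829 days

50.6829 days


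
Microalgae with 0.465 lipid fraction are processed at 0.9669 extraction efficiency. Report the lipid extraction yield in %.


Y = lipid_content * extraction_eff * 100
= 0.465 * 0.9669 * 100
= 44.9609%

44.9609%


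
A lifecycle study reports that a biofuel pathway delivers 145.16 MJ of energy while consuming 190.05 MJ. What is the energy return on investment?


EROI = E_out / E_in
= 145.16 / 190.05
= 0.7638

0.7638


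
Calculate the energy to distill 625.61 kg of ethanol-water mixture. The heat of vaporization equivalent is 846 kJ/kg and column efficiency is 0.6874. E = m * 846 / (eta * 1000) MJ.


E = m * 846 / (eta * 1000)
= 625.61 * 846 / (0.6874 * 1000)
= 769.9535 MJ

769.9535 MJ


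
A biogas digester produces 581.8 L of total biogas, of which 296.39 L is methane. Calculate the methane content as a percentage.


CH4% = V_CH4 / V_total * 100
= 296.39 / 581.8 * 100
= 50.9436%

50.9436%


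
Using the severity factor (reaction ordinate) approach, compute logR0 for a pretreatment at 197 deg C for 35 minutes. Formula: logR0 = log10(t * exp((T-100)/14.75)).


logR0 = log10(t * exp((T - 100) / 14.75))
= log10(35 * exp((197 - 100) / 14.75))
= 4.4001

4.4001


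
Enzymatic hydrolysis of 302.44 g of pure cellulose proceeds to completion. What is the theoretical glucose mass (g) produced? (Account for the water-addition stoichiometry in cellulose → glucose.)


glucose = cellulose * 180/162
= 302.44 * 180/162
= 336.0444 g

336.0444 g


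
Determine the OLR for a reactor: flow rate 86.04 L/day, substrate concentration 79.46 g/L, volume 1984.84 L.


OLR = Q * S / V
= 86.04 * 79.46 / 1984.84
= 3.4445 g/L/day

3.4445 g/L/day


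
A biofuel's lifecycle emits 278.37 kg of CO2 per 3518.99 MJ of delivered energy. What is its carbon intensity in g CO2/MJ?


CI = CO2 * 1000 / E
= 278.37 * 1000 / 3518.99
= 79.1051 g CO2/MJ

79.1051 g CO2/MJ


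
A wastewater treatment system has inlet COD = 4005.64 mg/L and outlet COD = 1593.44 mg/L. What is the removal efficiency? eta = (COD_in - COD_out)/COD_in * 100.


eta = (COD_in - COD_out) / COD_in * 100
= (4005.64 - 1593.44) / 4005.64 * 100
= 60.2201%

60.2201%


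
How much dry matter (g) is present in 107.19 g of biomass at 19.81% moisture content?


Wd = Ww * (1 - MC/100)
= 107.19 * (1 - 19.81/100)
= 85.9557 g

85.9557 g


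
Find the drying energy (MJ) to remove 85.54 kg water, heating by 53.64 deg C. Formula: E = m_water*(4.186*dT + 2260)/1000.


E = m_water * (4.186 * dT + 2260) / 1000
= 85.54 * (4.186 * 53.64 + 2260) / 1000
= 212.5273 MJ

212.5273 MJ


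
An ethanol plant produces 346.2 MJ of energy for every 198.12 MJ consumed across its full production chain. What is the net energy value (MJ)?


NEV = E_out - E_in
= 346.2 - 198.12
= 148.0800 MJ

148.0800 MJ


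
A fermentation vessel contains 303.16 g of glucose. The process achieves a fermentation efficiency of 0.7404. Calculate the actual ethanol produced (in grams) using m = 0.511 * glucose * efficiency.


Actual ethanol: m = 0.511 * 303.16 * 0.7404
m = 114.6989 g

114.6989 g


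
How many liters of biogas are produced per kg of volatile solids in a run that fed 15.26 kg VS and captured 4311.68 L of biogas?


Y = V / VS
= 4311.68 / 15.26
= 282.5478 L/kg VS

282.5478 L/kg VS


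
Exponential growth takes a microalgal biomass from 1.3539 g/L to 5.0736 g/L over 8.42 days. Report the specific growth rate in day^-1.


mu = ln(X2/X1) / dt
= ln(5.0736/1.3539) / 8.42
= 0.1569 per day

0.1569 per day


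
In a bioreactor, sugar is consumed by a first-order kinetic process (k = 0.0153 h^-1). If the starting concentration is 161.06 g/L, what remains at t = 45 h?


S = S0 * exp(-k * t)
S = 161.06 * exp(-0.0153 * 45)
S = 80.9051 g/L

80.9051 g/L


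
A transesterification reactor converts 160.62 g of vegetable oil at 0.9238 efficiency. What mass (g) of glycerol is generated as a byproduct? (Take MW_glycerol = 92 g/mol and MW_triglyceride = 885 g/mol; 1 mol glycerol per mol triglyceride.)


glycerol = oil * conv * (92/885)
= 160.62 * 0.9238 * 92 / 885
= 15.4249 g

15.4249 g


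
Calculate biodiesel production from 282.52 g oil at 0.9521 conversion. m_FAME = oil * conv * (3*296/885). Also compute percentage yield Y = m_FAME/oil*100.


m_FAME = oil * conv * (3 * 296 / 885) = oil * conv * (888/885)
= 282.52 * 0.9521 * 888 / 885
= 269.8991 g
Y = m_FAME / oil * 100 = conv * (888/885) * 100
= 0.9521 * 888 / 885 * 100
= 95.53%

269.8991 g FAME; Y = 95.53%


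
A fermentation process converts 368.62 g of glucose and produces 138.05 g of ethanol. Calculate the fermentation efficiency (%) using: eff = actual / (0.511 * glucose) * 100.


Fermentation efficiency = (actual / (0.511 * glucose)) * 100
= (138.05 / (0.511 * 368.62)) * 100
= 73.2886%

73.2886%


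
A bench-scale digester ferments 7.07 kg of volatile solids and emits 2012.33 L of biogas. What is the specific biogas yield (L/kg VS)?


Y = V / VS
= 2012.33 / 7.07
= 284.6294 L/kg VS

284.6294 L/kg VS


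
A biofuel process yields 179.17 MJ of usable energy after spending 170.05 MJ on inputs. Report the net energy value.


NEV = E_out - E_in
= 179.17 - 170.05
= 9.1200 MJ

9.1200 MJ


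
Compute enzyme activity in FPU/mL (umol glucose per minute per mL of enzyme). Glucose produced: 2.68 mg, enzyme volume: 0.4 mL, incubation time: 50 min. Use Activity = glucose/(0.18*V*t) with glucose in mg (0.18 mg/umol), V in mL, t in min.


Activity = glucose_mg / (0.18 mg/umol * V_mL * t_min)
= 2.68 / (0.18 * 0.4 * 50)
= 0.7444 FPU/mL

0.7444 FPU/mL


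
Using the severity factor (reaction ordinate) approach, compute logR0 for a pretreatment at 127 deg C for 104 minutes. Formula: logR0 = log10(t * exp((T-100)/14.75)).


logR0 = log10(t * exp((T - 100) / 14.75))
= log10(104 * exp((127 - 100) / 14.75))
= 2.8120

2.8120


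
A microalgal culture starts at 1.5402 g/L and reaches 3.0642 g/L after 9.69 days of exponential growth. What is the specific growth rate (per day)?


mu = ln(X2/X1) / dt
= ln(3.0642/1.5402) / 9.69
= 0.0710 per day

0.0710 per day


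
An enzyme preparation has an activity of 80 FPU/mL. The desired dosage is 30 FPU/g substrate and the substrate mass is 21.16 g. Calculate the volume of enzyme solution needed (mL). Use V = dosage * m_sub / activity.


V = dosage * m_sub / activity
V = 30 * 21.16 / 80
V = 7.9350 mL

7.9350 mL


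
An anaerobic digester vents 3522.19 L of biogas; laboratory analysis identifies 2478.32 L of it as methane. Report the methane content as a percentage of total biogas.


CH4% = V_CH4 / V_total * 100
= 2478.32 / 3522.19 * 100
= 70.3630%

70.3630%


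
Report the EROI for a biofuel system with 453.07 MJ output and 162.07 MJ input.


EROI = E_out / E_in
= 453.07 / 162.07
= 2.7955

2.7955


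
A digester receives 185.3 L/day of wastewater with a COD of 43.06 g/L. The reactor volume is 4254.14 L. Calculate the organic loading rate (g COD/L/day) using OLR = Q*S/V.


OLR = Q * S / V
= 185.3 * 43.06 / 4254.14
= 1.8756 g/L/day

1.8756 g/L/day


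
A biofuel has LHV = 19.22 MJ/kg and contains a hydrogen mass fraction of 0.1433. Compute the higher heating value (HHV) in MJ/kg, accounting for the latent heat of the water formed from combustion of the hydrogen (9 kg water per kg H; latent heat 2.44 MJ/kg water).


HHV = LHV + H_frac * 9 * 2.44
= 19.22 + 0.1433 * 9 * 2.44
= 22.3669 MJ/kg

22.3669 MJ/kg


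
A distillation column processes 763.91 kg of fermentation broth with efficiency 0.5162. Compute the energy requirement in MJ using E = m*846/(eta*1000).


E = m * 846 / (eta * 1000)
= 763.91 * 846 / (0.5162 * 1000)
= 1251.9718 MJ

1251.9718 MJ


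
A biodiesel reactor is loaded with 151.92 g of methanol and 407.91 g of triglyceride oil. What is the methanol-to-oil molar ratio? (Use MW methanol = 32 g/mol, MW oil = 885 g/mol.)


Molar ratio = n_MeOH / n_oil = (MeOH/32) / (oil/885) = (MeOH * 885) / (32 * oil)
= (151.92 * 885) / (32 * 407.91)
= 10.3002

10.3002


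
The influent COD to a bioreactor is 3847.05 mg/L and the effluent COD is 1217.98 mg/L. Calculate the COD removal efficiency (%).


eta = (COD_in - COD_out) / COD_in * 100
= (3847.05 - 1217.98) / 3847.05 * 100
= 68.3399%

68.3399%


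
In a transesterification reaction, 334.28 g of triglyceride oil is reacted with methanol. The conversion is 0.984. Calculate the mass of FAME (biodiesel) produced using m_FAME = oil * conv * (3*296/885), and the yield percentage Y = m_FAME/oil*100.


m_FAME = oil * conv * (3 * 296 / 885) = oil * conv * (888/885)
= 334.28 * 0.984 * 888 / 885
= 330.0465 g
Y = m_FAME / oil * 100 = conv * (888/885) * 100
= 0.984 * 888 / 885 * 100
= 98.73%

330.0465 g FAME; Y = 98.73%


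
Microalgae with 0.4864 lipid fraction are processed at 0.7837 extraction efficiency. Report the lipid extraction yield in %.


Y = lipid_content * extraction_eff * 100
= 0.4864 * 0.7837 * 100
= 38.1192%

38.1192%


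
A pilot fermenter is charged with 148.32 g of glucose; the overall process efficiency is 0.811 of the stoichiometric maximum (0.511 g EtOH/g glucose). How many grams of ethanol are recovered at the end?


Actual ethanol: m = 0.511 * 148.32 * 0.811
m = 61.4669 g

61.4669 g


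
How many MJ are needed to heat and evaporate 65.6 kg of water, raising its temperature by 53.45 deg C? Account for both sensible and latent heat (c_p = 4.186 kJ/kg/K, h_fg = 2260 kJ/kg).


E = m_water * (4.186 * dT + 2260) / 1000
= 65.6 * (4.186 * 53.45 + 2260) / 1000
= 162.9335 MJ

162.9335 MJ


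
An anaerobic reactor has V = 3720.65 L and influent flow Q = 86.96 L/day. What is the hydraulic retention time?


HRT = V / Q
= 3720.65 / 86.96
= 42.7858 days

42.7858 days


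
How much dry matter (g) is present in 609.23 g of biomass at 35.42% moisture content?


Wd = Ww * (1 - MC/100)
= 609.23 * (1 - 35.42/100)
= 393.4407 g

393.4407 g


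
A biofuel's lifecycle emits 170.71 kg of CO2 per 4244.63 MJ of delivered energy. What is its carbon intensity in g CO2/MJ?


CI = CO2 * 1000 / E
= 170.71 * 1000 / 4244.63
= 40.2179 g CO2/MJ

40.2179 g CO2/MJ


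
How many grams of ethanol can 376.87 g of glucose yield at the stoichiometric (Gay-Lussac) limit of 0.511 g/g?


Theoretical ethanol yield: m_EtOH = 0.511 * m_glucose
m_EtOH = 0.511 * 376.87 = 192.5806 g

192.5806 g


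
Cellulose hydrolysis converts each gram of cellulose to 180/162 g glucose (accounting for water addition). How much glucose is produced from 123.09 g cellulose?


glucose = cellulose * 180/162
= 123.09 * 180/162
= 136.7667 g

136.7667 g


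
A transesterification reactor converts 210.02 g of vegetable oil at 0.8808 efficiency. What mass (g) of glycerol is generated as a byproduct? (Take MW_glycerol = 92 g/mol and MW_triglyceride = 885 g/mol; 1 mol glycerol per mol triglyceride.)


glycerol = oil * conv * (92/885)
= 210.02 * 0.8808 * 92 / 885
= 19.2301 g

19.2301 g


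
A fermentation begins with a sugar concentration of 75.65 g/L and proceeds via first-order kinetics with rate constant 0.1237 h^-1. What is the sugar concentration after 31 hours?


S = S0 * exp(-k * t)
S = 75.65 * exp(-0.1237 * 31)
S = 1.6346 g/L

1.6346 g/L


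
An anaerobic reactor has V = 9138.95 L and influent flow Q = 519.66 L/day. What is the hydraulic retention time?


HRT = V / Q
= 9138.95 / 519.66
= 17.5864 days

17.5864 days


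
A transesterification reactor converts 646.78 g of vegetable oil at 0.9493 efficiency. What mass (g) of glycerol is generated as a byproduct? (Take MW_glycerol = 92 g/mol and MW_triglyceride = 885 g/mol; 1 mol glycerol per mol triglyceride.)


glycerol = oil * conv * (92/885)
= 646.78 * 0.9493 * 92 / 885
= 63.8270 g

63.8270 g


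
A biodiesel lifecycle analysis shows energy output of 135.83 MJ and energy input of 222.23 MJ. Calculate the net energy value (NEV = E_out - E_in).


NEV = E_out - E_in
= 135.83 - 222.23
= -86.4000 MJ

-86.4000 MJ


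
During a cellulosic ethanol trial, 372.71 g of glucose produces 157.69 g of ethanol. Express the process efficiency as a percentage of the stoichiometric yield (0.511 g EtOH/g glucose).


Fermentation efficiency = (actual / (0.511 * glucose)) * 100
= (157.69 / (0.511 * 372.71)) * 100
= 82.7965%

82.7965%


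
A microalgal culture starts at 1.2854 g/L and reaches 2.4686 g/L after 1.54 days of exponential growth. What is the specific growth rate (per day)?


mu = ln(X2/X1) / dt
= ln(2.4686/1.2854) / 1.54
= 0.4238 per day

0.4238 per day


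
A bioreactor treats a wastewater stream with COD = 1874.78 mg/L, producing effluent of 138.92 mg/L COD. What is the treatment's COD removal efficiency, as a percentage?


eta = (COD_in - COD_out) / COD_in * 100
= (1874.78 - 138.92) / 1874.78 * 100
= 92.5901%

92.5901%


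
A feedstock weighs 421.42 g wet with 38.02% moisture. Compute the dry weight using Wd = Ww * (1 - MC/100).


Wd = Ww * (1 - MC/100)
= 421.42 * (1 - 38.02/100)
= 261.1961 g

261.1961 g


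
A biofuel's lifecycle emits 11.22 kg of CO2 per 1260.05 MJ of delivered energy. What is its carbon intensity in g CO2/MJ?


CI = CO2 * 1000 / E
= 11.22 * 1000 / 1260.05
= 8.9044 g CO2/MJ

8.9044 g CO2/MJ


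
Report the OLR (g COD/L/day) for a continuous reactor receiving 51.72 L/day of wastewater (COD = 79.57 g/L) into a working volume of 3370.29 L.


OLR = Q * S / V
= 51.72 * 79.57 / 3370.29
= 1.2211 g/L/day

1.2211 g/L/day


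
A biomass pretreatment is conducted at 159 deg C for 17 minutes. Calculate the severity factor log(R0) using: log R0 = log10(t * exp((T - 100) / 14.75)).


logR0 = log10(t * exp((T - 100) / 14.75))
= log10(17 * exp((159 - 100) / 14.75))
= 2.9676

2.9676


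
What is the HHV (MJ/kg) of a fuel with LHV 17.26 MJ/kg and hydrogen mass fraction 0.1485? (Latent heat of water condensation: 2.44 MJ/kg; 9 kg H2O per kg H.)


HHV = LHV + H_frac * 9 * 2.44
= 17.26 + 0.1485 * 9 * 2.44
= 20.5211 MJ/kg

20.5211 MJ/kg


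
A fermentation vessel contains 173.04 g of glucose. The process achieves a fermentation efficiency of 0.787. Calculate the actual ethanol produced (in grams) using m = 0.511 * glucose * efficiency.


Actual ethanol: m = 0.511 * 173.04 * 0.787
m = 69.5892 g

69.5892 g


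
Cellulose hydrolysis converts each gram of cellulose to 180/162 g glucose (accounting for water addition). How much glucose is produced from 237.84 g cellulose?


glucose = cellulose * 180/162
= 237.84 * 180/162
= 264.2667 g

264.2667 g


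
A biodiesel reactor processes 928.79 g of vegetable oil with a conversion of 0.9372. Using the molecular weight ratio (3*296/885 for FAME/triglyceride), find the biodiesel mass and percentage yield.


m_FAME = oil * conv * (3 * 296 / 885) = oil * conv * (888/885)
= 928.79 * 0.9372 * 888 / 885
= 873.4127 g
Y = m_FAME / oil * 100 = conv * (888/885) * 100
= 0.9372 * 888 / 885 * 100
= 94.04%

873.4127 g FAME; Y = 94.04%


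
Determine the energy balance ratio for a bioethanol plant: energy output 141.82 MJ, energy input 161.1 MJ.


EROI = E_out / E_in
= 141.82 / 161.1
= 0.8803

0.8803


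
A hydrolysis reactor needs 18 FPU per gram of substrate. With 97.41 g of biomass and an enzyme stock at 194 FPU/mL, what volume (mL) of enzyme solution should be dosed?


V = dosage * m_sub / activity
V = 18 * 97.41 / 194
V = 9.0380 mL

9.0380 mL


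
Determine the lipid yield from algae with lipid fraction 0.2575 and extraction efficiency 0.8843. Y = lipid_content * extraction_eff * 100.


Y = lipid_content * extraction_eff * 100
= 0.2575 * 0.8843 * 100
= 22.7707%

22.7707%


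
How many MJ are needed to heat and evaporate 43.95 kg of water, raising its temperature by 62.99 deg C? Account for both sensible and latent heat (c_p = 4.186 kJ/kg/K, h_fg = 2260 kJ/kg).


E = m_water * (4.186 * dT + 2260) / 1000
= 43.95 * (4.186 * 62.99 + 2260) / 1000
= 110.9156 MJ

110.9156 MJ


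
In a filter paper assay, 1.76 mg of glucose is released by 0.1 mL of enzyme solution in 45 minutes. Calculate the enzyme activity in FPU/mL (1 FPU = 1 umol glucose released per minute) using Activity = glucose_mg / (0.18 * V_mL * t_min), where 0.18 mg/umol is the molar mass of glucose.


Activity = glucose_mg / (0.18 mg/umol * V_mL * t_min)
= 1.76 / (0.18 * 0.1 * 45)
= 2.1728 FPU/mL

2.1728 FPU/mL


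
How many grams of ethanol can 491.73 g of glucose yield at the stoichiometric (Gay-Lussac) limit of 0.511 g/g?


Theoretical ethanol yield: m_EtOH = 0.511 * m_glucose
m_EtOH = 0.511 * 491.73 = 251.2740 g

251.2740 g


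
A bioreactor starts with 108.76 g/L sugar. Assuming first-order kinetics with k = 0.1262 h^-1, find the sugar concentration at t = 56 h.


S = S0 * exp(-k * t)
S = 108.76 * exp(-0.1262 * 56)
S = 0.0927 g/L

0.0927 g/L


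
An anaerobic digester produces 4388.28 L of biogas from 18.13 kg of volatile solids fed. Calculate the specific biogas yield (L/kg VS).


Y = V / VS
= 4388.28 / 18.13
= 242.0452 L/kg VS

242.0452 L/kg VS


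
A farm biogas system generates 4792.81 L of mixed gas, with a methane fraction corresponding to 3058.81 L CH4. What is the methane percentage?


CH4% = V_CH4 / V_total * 100
= 3058.81 / 4792.81 * 100
= 63.8208%

63.8208%


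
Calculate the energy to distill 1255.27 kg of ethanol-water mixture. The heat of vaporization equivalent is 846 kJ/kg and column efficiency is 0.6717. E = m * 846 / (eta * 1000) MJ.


E = m * 846 / (eta * 1000)
= 1255.27 * 846 / (0.6717 * 1000)
= 1581.0011 MJ

1581.0011 MJ


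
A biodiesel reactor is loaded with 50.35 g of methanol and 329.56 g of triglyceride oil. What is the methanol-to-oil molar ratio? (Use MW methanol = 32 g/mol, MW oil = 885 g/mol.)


Molar ratio = n_MeOH / n_oil = (MeOH/32) / (oil/885) = (MeOH * 885) / (32 * oil)
= (50.35 * 885) / (32 * 329.56)
= 4.2253

4.2253


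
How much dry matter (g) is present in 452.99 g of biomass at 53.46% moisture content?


Wd = Ww * (1 - MC/100)
= 452.99 * (1 - 53.46/100)
= 210.8215 g

210.8215 g


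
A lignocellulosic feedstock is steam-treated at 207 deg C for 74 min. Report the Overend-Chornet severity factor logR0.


logR0 = log10(t * exp((T - 100) / 14.75))
= log10(74 * exp((207 - 100) / 14.75))
= 5.0197

5.0197


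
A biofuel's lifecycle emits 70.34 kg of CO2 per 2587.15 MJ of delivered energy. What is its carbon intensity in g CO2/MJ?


CI = CO2 * 1000 / E
= 70.34 * 1000 / 2587.15
= 27.1882 g CO2/MJ

27.1882 g CO2/MJ


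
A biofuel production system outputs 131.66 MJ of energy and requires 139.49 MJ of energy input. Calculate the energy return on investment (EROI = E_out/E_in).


EROI = E_out / E_in
= 131.66 / 139.49
= 0.9439

0.9439
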